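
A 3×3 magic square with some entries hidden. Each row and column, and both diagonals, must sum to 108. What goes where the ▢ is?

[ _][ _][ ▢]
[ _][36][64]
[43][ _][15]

29

From row 2, 108 − (36 + 64) gives (2,1) = 8.
Row 3 needs 108; the known cells sum to 58, so (3,2) = 50.
Column 1 must total 108; the given cells sum to 51, so (1,1) = 57.
The remaining cell in column 2 is (1,2) = 108 − 86 = 22.
Using column 3: 64 + 15 + ? → (1,3) = 108 − 79 = 29.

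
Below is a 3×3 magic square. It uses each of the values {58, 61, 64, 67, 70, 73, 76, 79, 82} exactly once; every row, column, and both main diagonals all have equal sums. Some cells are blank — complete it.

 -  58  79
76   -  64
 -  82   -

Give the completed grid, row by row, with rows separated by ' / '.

73 58 79 / 76 70 64 / 61 82 67

The 9 entries sum to 630, so each line sums to 630/3 = 210.
Row 1: 58 + 79 + ? = 210, so (1,1) = 73.
From row 2, 210 − (76 + 64) gives (2,2) = 70.
Column 1 must total 210; the given cells sum to 149, so (3,1) = 61.
Column 3: 79 + 64 + ? = 210, so (3,3) = 67.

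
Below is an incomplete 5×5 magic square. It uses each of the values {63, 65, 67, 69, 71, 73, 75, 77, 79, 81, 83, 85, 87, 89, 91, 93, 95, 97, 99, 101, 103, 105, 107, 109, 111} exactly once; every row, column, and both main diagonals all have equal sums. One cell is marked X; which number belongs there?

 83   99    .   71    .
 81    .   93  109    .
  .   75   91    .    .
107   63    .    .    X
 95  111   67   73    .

101

The 25 entries sum to 2175, so each line sums to 2175/5 = 435.
Row 5 needs 435; the known cells sum to 346, so (5,5) = 89.
Column 1 needs 435; the known cells sum to 366, so (3,1) = 69.
Column 2 needs 435; the known cells sum to 348, so (2,2) = 87.
The remaining cell in main diagonal is (4,4) = 435 − 350 = 85.
Using anti-diagonal: 109 + 91 + 63 + 95 + ? → (1,5) = 435 − 358 = 77.
From row 1, 435 − (83 + 99 + 71 + 77) gives (1,3) = 105.
Row 2: 81 + 87 + 93 + 109 + ? = 435, so (2,5) = 65.
Column 3: 105 + 93 + 91 + 67 + ? = 435, so (4,3) = 79.
Column 4: 71 + 109 + 85 + 73 + ? = 435, so (3,4) = 97.
Using row 3: 69 + 75 + 91 + 97 + ? → (3,5) = 435 − 332 = 103.
Row 4: 107 + 63 + 79 + 85 + ? = 435, so (4,5) = 101.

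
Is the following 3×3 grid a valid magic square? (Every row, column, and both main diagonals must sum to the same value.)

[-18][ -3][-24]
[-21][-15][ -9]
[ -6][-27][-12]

Yes

Row 1: -18 + (-3) + (-24) = -45.
Row 2: -21 + (-15) + (-9) = -45.
Row 3: -6 + (-27) + (-12) = -45.
Column 1: -18 + (-21) + (-6) = -45.
Column 2: -3 + (-15) + (-27) = -45.
Column 3: -24 + (-9) + (-12) = -45.
Main diagonal: -18 + (-15) + (-12) = -45.
Anti-diagonal: -24 + (-15) + (-6) = -45.
All lines sum to -45.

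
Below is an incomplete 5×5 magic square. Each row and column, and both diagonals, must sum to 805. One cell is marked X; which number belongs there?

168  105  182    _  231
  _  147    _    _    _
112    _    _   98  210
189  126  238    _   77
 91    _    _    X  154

Row 1: 168 + 105 + 182 + 231 + ? = 805, so (1,4) = 119.
Using row 4: 189 + 126 + 238 + 77 + ? → (4,4) = 805 − 630 = 175.
Column 1 needs 805; the known cells sum to 560, so (2,1) = 245.
Column 5: 231 + 210 + 77 + 154 + ? = 805, so (2,5) = 133.
Using main diagonal: 168 + 147 + 175 + 154 + ? → (3,3) = 805 − 644 = 161.
The remaining cell in anti-diagonal is (2,4) = 805 − 609 = 196.
The remaining cell in row 2 is (2,3) = 805 − 721 = 84.
From row 3, 805 − (112 + 161 + 98 + 210) gives (3,2) = 224.
Column 2 needs 805; the known cells sum to 602, so (5,2) = 203.
The remaining cell in column 3 is (5,3) = 805 − 665 = 140.
The remaining cell in column 4 is (5,4) = 805 − 588 = 217.

217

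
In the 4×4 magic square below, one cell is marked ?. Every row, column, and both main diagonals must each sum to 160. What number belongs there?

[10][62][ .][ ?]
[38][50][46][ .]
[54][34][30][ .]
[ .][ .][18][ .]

22

From row 2, 160 − (38 + 50 + 46) gives (2,4) = 26.
Row 3: 54 + 34 + 30 + ? = 160, so (3,4) = 42.
Column 1: 10 + 38 + 54 + ? = 160, so (4,1) = 58.
Using column 2: 62 + 50 + 34 + ? → (4,2) = 160 − 146 = 14.
Column 3 needs 160; the known cells sum to 94, so (1,3) = 66.
The remaining cell in main diagonal is (4,4) = 160 − 90 = 70.
Using anti-diagonal: 46 + 34 + 58 + ? → (1,4) = 160 − 138 = 22.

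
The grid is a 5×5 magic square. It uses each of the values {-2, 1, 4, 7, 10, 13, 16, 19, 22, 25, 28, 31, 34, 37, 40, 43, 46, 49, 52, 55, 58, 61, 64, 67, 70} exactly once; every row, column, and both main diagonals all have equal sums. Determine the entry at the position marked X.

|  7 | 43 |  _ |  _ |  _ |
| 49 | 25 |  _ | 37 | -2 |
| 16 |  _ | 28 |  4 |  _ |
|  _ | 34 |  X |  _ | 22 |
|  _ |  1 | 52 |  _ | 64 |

The 25 entries sum to 850, so each line sums to 850/5 = 170.
The remaining cell in row 2 is (2,3) = 170 − 109 = 61.
Using column 2: 43 + 25 + 34 + 1 + ? → (3,2) = 170 − 103 = 67.
Main diagonal needs 170; the known cells sum to 124, so (4,4) = 46.
The remaining cell in row 3 is (3,5) = 170 − 115 = 55.
Column 5 must total 170; the given cells sum to 139, so (1,5) = 31.
Anti-diagonal must total 170; the given cells sum to 130, so (5,1) = 40.
From row 5, 170 − (40 + 1 + 52 + 64) gives (5,4) = 13.
Column 1: 7 + 49 + 16 + 40 + ? = 170, so (4,1) = 58.
The remaining cell in column 4 is (1,4) = 170 − 100 = 70.
Row 1 needs 170; the known cells sum to 151, so (1,3) = 19.
Using row 4: 58 + 34 + 46 + 22 + ? → (4,3) = 170 − 160 = 10.

10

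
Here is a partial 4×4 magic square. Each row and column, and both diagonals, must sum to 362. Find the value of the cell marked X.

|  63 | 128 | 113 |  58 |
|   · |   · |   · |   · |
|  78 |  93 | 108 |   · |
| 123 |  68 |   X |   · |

Using row 3: 78 + 93 + 108 + ? → (3,4) = 362 − 279 = 83.
The remaining cell in column 1 is (2,1) = 362 − 264 = 98.
Column 2: 128 + 93 + 68 + ? = 362, so (2,2) = 73.
Main diagonal needs 362; the known cells sum to 244, so (4,4) = 118.
Anti-diagonal: 58 + 93 + 123 + ? = 362, so (2,3) = 88.
Row 2 must total 362; the given cells sum to 259, so (2,4) = 103.
Row 4 must total 362; the given cells sum to 309, so (4,3) = 53.

53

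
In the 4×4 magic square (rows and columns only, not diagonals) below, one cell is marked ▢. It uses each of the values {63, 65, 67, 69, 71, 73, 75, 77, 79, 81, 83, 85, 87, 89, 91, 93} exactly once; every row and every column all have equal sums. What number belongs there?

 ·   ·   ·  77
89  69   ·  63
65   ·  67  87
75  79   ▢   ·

73

The 16 entries sum to 1248, so each line sums to 1248/4 = 312.
The remaining cell in row 2 is (2,3) = 312 − 221 = 91.
Row 3: 65 + 67 + 87 + ? = 312, so (3,2) = 93.
From column 1, 312 − (89 + 65 + 75) gives (1,1) = 83.
Column 2 must total 312; the given cells sum to 241, so (1,2) = 71.
Column 4 must total 312; the given cells sum to 227, so (4,4) = 85.
From row 1, 312 − (83 + 71 + 77) gives (1,3) = 81.
From row 4, 312 − (75 + 79 + 85) gives (4,3) = 73.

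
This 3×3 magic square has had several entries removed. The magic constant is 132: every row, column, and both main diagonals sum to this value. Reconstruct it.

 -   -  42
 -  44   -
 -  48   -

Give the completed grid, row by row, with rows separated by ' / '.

From column 2, 132 − (44 + 48) gives (1,2) = 40.
Anti-diagonal must total 132; the given cells sum to 86, so (3,1) = 46.
Row 1: 40 + 42 + ? = 132, so (1,1) = 50.
The remaining cell in row 3 is (3,3) = 132 − 94 = 38.
Column 1 needs 132; the known cells sum to 96, so (2,1) = 36.
Column 3 needs 132; the known cells sum to 80, so (2,3) = 52.

50 40 42 / 36 44 52 / 46 48 38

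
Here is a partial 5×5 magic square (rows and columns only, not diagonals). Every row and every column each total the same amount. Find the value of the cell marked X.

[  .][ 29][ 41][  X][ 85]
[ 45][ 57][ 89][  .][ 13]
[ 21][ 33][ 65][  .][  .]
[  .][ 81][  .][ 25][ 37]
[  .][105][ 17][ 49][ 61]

53

Column 2 is complete and sums to 305; that is the magic constant.
From row 2, 305 − (45 + 57 + 89 + 13) gives (2,4) = 101.
Using row 5: 105 + 17 + 49 + 61 + ? → (5,1) = 305 − 232 = 73.
Column 3 must total 305; the given cells sum to 212, so (4,3) = 93.
Using column 5: 85 + 13 + 37 + 61 + ? → (3,5) = 305 − 196 = 109.
Row 3 must total 305; the given cells sum to 228, so (3,4) = 77.
From row 4, 305 − (81 + 93 + 25 + 37) gives (4,1) = 69.
Column 1: 45 + 21 + 69 + 73 + ? = 305, so (1,1) = 97.
Using column 4: 101 + 77 + 25 + 49 + ? → (1,4) = 305 − 252 = 53.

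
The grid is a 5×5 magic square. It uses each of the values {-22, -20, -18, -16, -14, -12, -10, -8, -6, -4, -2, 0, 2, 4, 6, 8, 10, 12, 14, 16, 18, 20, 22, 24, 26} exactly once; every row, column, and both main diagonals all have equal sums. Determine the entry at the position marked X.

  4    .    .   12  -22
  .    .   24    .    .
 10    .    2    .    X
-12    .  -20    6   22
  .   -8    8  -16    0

-6

The 25 entries sum to 50, so each line sums to 50/5 = 10.
From row 4, 10 − (-12 + (-20) + 6 + 22) gives (4,2) = 14.
The remaining cell in row 5 is (5,1) = 10 − (-16) = 26.
Column 1: 4 + 10 + (-12) + 26 + ? = 10, so (2,1) = -18.
Column 3 must total 10; the given cells sum to 14, so (1,3) = -4.
From main diagonal, 10 − (4 + 2 + 6 + 0) gives (2,2) = -2.
Anti-diagonal needs 10; the known cells sum to 20, so (2,4) = -10.
Row 1 must total 10; the given cells sum to -10, so (1,2) = 20.
Row 2 must total 10; the given cells sum to -6, so (2,5) = 16.
The remaining cell in column 2 is (3,2) = 10 − 24 = -14.
Column 4 needs 10; the known cells sum to -8, so (3,4) = 18.
Column 5: -22 + 16 + 22 + 0 + ? = 10, so (3,5) = -6.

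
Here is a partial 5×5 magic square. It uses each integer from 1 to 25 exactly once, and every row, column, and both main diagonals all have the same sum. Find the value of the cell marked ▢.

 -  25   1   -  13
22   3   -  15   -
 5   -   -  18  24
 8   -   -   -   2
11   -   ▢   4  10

The entries are 1 through 25, which sum to 325, so each line sums to 325/5 = 65.
Column 1 needs 65; the known cells sum to 46, so (1,1) = 19.
Column 5 needs 65; the known cells sum to 49, so (2,5) = 16.
Row 1 must total 65; the given cells sum to 58, so (1,4) = 7.
Using row 2: 22 + 3 + 15 + 16 + ? → (2,3) = 65 − 56 = 9.
Column 4: 7 + 15 + 18 + 4 + ? = 65, so (4,4) = 21.
The remaining cell in main diagonal is (3,3) = 65 − 53 = 12.
Using anti-diagonal: 13 + 15 + 12 + 11 + ? → (4,2) = 65 − 51 = 14.
The remaining cell in row 3 is (3,2) = 65 − 59 = 6.
The remaining cell in row 4 is (4,3) = 65 − 45 = 20.
Using column 2: 25 + 3 + 6 + 14 + ? → (5,2) = 65 − 48 = 17.
From column 3, 65 − (1 + 9 + 12 + 20) gives (5,3) = 23.

23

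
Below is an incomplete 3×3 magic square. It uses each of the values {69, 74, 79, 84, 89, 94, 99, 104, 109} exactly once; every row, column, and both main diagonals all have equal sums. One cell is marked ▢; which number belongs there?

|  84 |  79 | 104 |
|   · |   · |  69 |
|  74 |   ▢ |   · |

99

The 9 entries sum to 801, so each line sums to 801/3 = 267.
The remaining cell in column 1 is (2,1) = 267 − 158 = 109.
Column 3 needs 267; the known cells sum to 173, so (3,3) = 94.
Using main diagonal: 84 + 94 + ? → (2,2) = 267 − 178 = 89.
The remaining cell in row 3 is (3,2) = 267 − 168 = 99.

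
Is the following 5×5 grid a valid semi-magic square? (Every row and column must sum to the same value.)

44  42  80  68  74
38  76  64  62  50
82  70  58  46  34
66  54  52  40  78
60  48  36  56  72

No — row 3 sums to 290 but row 5 sums to 272.

Row 1: 44 + 42 + 80 + 68 + 74 = 308.
Row 2: 38 + 76 + 64 + 62 + 50 = 290.
Row 3: 82 + 70 + 58 + 46 + 34 = 290.
Row 4: 66 + 54 + 52 + 40 + 78 = 290.
Row 5: 60 + 48 + 36 + 56 + 72 = 272.
Column 1: 44 + 38 + 82 + 66 + 60 = 290.
Column 2: 42 + 76 + 70 + 54 + 48 = 290.
Column 3: 80 + 64 + 58 + 52 + 36 = 290.
Column 4: 68 + 62 + 46 + 40 + 56 = 272.
Column 5: 74 + 50 + 34 + 78 + 72 = 308.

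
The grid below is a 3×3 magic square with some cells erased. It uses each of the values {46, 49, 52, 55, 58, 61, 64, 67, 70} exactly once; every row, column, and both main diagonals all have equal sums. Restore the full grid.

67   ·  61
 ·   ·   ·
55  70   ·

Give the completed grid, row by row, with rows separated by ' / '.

The 9 entries sum to 522, so each line sums to 522/3 = 174.
The remaining cell in row 1 is (1,2) = 174 − 128 = 46.
Row 3 must total 174; the given cells sum to 125, so (3,3) = 49.
Column 1 must total 174; the given cells sum to 122, so (2,1) = 52.
The remaining cell in column 2 is (2,2) = 174 − 116 = 58.
Column 3 needs 174; the known cells sum to 110, so (2,3) = 64.

67 46 61 / 52 58 64 / 55 70 49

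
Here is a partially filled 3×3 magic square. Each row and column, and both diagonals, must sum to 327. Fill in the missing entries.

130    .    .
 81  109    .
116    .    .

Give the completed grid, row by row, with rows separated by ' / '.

130 95 102 / 81 109 137 / 116 123 88

The remaining cell in row 2 is (2,3) = 327 − 190 = 137.
Main diagonal: 130 + 109 + ? = 327, so (3,3) = 88.
Anti-diagonal must total 327; the given cells sum to 225, so (1,3) = 102.
Row 1 needs 327; the known cells sum to 232, so (1,2) = 95.
Row 3 needs 327; the known cells sum to 204, so (3,2) = 123.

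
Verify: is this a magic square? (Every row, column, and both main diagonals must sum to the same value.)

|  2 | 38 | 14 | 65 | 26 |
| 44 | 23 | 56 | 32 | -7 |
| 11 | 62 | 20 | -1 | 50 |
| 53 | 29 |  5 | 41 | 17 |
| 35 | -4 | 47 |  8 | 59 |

Row 1: 2 + 38 + 14 + 65 + 26 = 145.
Row 2: 44 + 23 + 56 + 32 + (-7) = 148.
Row 3: 11 + 62 + 20 + (-1) + 50 = 142.
Row 4: 53 + 29 + 5 + 41 + 17 = 145.
Row 5: 35 + (-4) + 47 + 8 + 59 = 145.
Column 1: 2 + 44 + 11 + 53 + 35 = 145.
Column 2: 38 + 23 + 62 + 29 + (-4) = 148.
Column 3: 14 + 56 + 20 + 5 + 47 = 142.
Column 4: 65 + 32 + (-1) + 41 + 8 = 145.
Column 5: 26 + (-7) + 50 + 17 + 59 = 145.
Main diagonal: 2 + 23 + 20 + 41 + 59 = 145.
Anti-diagonal: 26 + 32 + 20 + 29 + 35 = 142.

No — anti-diagonal sums to 142 but column 4 sums to 145.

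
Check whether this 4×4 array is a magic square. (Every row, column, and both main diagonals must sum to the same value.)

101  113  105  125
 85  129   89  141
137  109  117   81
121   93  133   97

Row 1: 101 + 113 + 105 + 125 = 444.
Row 2: 85 + 129 + 89 + 141 = 444.
Row 3: 137 + 109 + 117 + 81 = 444.
Row 4: 121 + 93 + 133 + 97 = 444.
Column 1: 101 + 85 + 137 + 121 = 444.
Column 2: 113 + 129 + 109 + 93 = 444.
Column 3: 105 + 89 + 117 + 133 = 444.
Column 4: 125 + 141 + 81 + 97 = 444.
Main diagonal: 101 + 129 + 117 + 97 = 444.
Anti-diagonal: 125 + 89 + 109 + 121 = 444.
All lines sum to 444.

Yes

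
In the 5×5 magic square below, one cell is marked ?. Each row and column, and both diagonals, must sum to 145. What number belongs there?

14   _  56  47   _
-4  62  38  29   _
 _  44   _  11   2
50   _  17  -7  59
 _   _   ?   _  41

Row 2 needs 145; the known cells sum to 125, so (2,5) = 20.
Row 4 needs 145; the known cells sum to 119, so (4,2) = 26.
From column 4, 145 − (47 + 29 + 11 + (-7)) gives (5,4) = 65.
Column 5: 20 + 2 + 59 + 41 + ? = 145, so (1,5) = 23.
Using main diagonal: 14 + 62 + (-7) + 41 + ? → (3,3) = 145 − 110 = 35.
Anti-diagonal: 23 + 29 + 35 + 26 + ? = 145, so (5,1) = 32.
Using row 1: 14 + 56 + 47 + 23 + ? → (1,2) = 145 − 140 = 5.
Row 3 must total 145; the given cells sum to 92, so (3,1) = 53.
The remaining cell in column 2 is (5,2) = 145 − 137 = 8.
Using column 3: 56 + 38 + 35 + 17 + ? → (5,3) = 145 − 146 = -1.

-1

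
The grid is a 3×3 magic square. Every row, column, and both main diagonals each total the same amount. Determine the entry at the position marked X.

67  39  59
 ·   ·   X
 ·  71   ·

63

Row 1 is complete and sums to 165; that is the magic constant.
Column 2: 39 + 71 + ? = 165, so (2,2) = 55.
Main diagonal must total 165; the given cells sum to 122, so (3,3) = 43.
Using anti-diagonal: 59 + 55 + ? → (3,1) = 165 − 114 = 51.
Column 1 must total 165; the given cells sum to 118, so (2,1) = 47.
From column 3, 165 − (59 + 43) gives (2,3) = 63.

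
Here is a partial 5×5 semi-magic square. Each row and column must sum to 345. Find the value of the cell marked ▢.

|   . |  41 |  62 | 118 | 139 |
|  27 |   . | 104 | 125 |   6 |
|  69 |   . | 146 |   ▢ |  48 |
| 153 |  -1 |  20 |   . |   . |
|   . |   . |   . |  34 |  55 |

-8

The remaining cell in row 1 is (1,1) = 345 − 360 = -15.
Row 2 must total 345; the given cells sum to 262, so (2,2) = 83.
From column 1, 345 − (-15 + 27 + 69 + 153) gives (5,1) = 111.
The remaining cell in column 3 is (5,3) = 345 − 332 = 13.
From column 5, 345 − (139 + 6 + 48 + 55) gives (4,5) = 97.
Using row 4: 153 + (-1) + 20 + 97 + ? → (4,4) = 345 − 269 = 76.
Row 5 needs 345; the known cells sum to 213, so (5,2) = 132.
Using column 2: 41 + 83 + (-1) + 132 + ? → (3,2) = 345 − 255 = 90.
Using column 4: 118 + 125 + 76 + 34 + ? → (3,4) = 345 − 353 = -8.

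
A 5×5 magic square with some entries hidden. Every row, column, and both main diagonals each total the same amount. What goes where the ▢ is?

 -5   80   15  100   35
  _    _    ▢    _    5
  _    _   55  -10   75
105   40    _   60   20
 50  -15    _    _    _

Row 1 is complete and sums to 225; that is the magic constant.
The remaining cell in row 4 is (4,3) = 225 − 225 = 0.
Column 5: 35 + 5 + 75 + 20 + ? = 225, so (5,5) = 90.
From main diagonal, 225 − (-5 + 55 + 60 + 90) gives (2,2) = 25.
Using anti-diagonal: 35 + 55 + 40 + 50 + ? → (2,4) = 225 − 180 = 45.
Using column 2: 80 + 25 + 40 + (-15) + ? → (3,2) = 225 − 130 = 95.
From column 4, 225 − (100 + 45 + (-10) + 60) gives (5,4) = 30.
Row 3 must total 225; the given cells sum to 215, so (3,1) = 10.
Row 5 needs 225; the known cells sum to 155, so (5,3) = 70.
From column 1, 225 − (-5 + 10 + 105 + 50) gives (2,1) = 65.
The remaining cell in column 3 is (2,3) = 225 − 140 = 85.

85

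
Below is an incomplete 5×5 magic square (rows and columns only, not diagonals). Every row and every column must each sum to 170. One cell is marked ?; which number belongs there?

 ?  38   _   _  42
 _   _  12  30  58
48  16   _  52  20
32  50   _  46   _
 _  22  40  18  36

10

The remaining cell in row 3 is (3,3) = 170 − 136 = 34.
Row 5: 22 + 40 + 18 + 36 + ? = 170, so (5,1) = 54.
From column 2, 170 − (38 + 16 + 50 + 22) gives (2,2) = 44.
Column 4 must total 170; the given cells sum to 146, so (1,4) = 24.
Column 5: 42 + 58 + 20 + 36 + ? = 170, so (4,5) = 14.
Row 2 must total 170; the given cells sum to 144, so (2,1) = 26.
Row 4: 32 + 50 + 46 + 14 + ? = 170, so (4,3) = 28.
Column 1: 26 + 48 + 32 + 54 + ? = 170, so (1,1) = 10.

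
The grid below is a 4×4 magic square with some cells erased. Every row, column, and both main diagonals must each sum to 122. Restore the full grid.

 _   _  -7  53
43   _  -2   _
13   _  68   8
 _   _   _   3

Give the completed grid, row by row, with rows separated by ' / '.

28 48 -7 53 / 43 23 -2 58 / 13 33 68 8 / 38 18 63 3

Row 3 must total 122; the given cells sum to 89, so (3,2) = 33.
Column 3 must total 122; the given cells sum to 59, so (4,3) = 63.
Column 4: 53 + 8 + 3 + ? = 122, so (2,4) = 58.
Anti-diagonal needs 122; the known cells sum to 84, so (4,1) = 38.
From row 2, 122 − (43 + (-2) + 58) gives (2,2) = 23.
Using row 4: 38 + 63 + 3 + ? → (4,2) = 122 − 104 = 18.
Column 1 needs 122; the known cells sum to 94, so (1,1) = 28.
Column 2 needs 122; the known cells sum to 74, so (1,2) = 48.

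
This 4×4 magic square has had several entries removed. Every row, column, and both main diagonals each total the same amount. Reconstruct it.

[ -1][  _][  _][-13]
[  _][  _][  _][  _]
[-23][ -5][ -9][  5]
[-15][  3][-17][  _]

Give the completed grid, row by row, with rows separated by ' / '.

Row 3 is already complete: -23 + -5 + -9 + 5 = -32, so that is the magic constant.
The remaining cell in row 4 is (4,4) = -32 − (-29) = -3.
Using column 1: -1 + (-23) + (-15) + ? → (2,1) = -32 − (-39) = 7.
From column 4, -32 − (-13 + 5 + (-3)) gives (2,4) = -21.
The remaining cell in main diagonal is (2,2) = -32 − (-13) = -19.
Anti-diagonal needs -32; the known cells sum to -33, so (2,3) = 1.
Using column 2: -19 + (-5) + 3 + ? → (1,2) = -32 − (-21) = -11.
Column 3 needs -32; the known cells sum to -25, so (1,3) = -7.

-1 -11 -7 -13 / 7 -19 1 -21 / -23 -5 -9 5 / -15 3 -17 -3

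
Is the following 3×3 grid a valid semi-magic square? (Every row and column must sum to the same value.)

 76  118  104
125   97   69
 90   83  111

Row 1: 76 + 118 + 104 = 298.
Row 2: 125 + 97 + 69 = 291.
Row 3: 90 + 83 + 111 = 284.
Column 1: 76 + 125 + 90 = 291.
Column 2: 118 + 97 + 83 = 298.
Column 3: 104 + 69 + 111 = 284.

No — row 1 sums to 298 but column 3 sums to 284.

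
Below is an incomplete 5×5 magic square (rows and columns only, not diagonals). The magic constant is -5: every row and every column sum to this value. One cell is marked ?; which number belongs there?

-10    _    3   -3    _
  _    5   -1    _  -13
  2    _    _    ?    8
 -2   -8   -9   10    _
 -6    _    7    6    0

The remaining cell in row 4 is (4,5) = -5 − (-9) = 4.
The remaining cell in row 5 is (5,2) = -5 − 7 = -12.
Using column 1: -10 + 2 + (-2) + (-6) + ? → (2,1) = -5 − (-16) = 11.
Column 3 must total -5; the given cells sum to 0, so (3,3) = -5.
Column 5 needs -5; the known cells sum to -1, so (1,5) = -4.
Row 1: -10 + 3 + (-3) + (-4) + ? = -5, so (1,2) = 9.
Row 2 must total -5; the given cells sum to 2, so (2,4) = -7.
Using column 2: 9 + 5 + (-8) + (-12) + ? → (3,2) = -5 − (-6) = 1.
From column 4, -5 − (-3 + (-7) + 10 + 6) gives (3,4) = -11.

-11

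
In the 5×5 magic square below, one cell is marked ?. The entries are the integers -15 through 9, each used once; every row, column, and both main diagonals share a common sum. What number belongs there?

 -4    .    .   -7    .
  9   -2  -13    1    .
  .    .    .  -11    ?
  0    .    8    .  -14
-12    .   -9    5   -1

3

The entries are -15 through 9, which sum to -75, so each line sums to -75/5 = -15.
Row 2: 9 + (-2) + (-13) + 1 + ? = -15, so (2,5) = -10.
The remaining cell in row 5 is (5,2) = -15 − (-17) = 2.
From column 1, -15 − (-4 + 9 + 0 + (-12)) gives (3,1) = -8.
The remaining cell in column 4 is (4,4) = -15 − (-12) = -3.
Main diagonal must total -15; the given cells sum to -10, so (3,3) = -5.
Row 4: 0 + 8 + (-3) + (-14) + ? = -15, so (4,2) = -6.
The remaining cell in column 3 is (1,3) = -15 − (-19) = 4.
From anti-diagonal, -15 − (1 + (-5) + (-6) + (-12)) gives (1,5) = 7.
Using row 1: -4 + 4 + (-7) + 7 + ? → (1,2) = -15 − 0 = -15.
Column 2 must total -15; the given cells sum to -21, so (3,2) = 6.
Column 5 needs -15; the known cells sum to -18, so (3,5) = 3.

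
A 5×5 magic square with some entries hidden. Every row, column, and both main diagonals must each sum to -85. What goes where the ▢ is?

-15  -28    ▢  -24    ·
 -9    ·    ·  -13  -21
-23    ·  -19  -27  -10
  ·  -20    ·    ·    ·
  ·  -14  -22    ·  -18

-11

Row 3 needs -85; the known cells sum to -79, so (3,2) = -6.
Column 2 needs -85; the known cells sum to -68, so (2,2) = -17.
Main diagonal must total -85; the given cells sum to -69, so (4,4) = -16.
Row 2: -9 + (-17) + (-13) + (-21) + ? = -85, so (2,3) = -25.
Using column 4: -24 + (-13) + (-27) + (-16) + ? → (5,4) = -85 − (-80) = -5.
Row 5 must total -85; the given cells sum to -59, so (5,1) = -26.
Column 1: -15 + (-9) + (-23) + (-26) + ? = -85, so (4,1) = -12.
Anti-diagonal: -13 + (-19) + (-20) + (-26) + ? = -85, so (1,5) = -7.
Using row 1: -15 + (-28) + (-24) + (-7) + ? → (1,3) = -85 − (-74) = -11.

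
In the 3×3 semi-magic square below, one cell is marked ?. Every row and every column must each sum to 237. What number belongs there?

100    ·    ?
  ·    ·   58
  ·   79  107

From row 3, 237 − (79 + 107) gives (3,1) = 51.
Using column 1: 100 + 51 + ? → (2,1) = 237 − 151 = 86.
Using column 3: 58 + 107 + ? → (1,3) = 237 − 165 = 72.

72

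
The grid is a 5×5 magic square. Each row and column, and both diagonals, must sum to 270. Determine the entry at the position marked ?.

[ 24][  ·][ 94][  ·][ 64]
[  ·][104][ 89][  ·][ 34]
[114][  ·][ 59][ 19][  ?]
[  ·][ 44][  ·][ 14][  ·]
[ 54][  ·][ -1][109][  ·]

4

Column 3 needs 270; the known cells sum to 241, so (4,3) = 29.
The remaining cell in main diagonal is (5,5) = 270 − 201 = 69.
The remaining cell in anti-diagonal is (2,4) = 270 − 221 = 49.
Row 2 must total 270; the given cells sum to 276, so (2,1) = -6.
Row 5: 54 + (-1) + 109 + 69 + ? = 270, so (5,2) = 39.
Column 1 must total 270; the given cells sum to 186, so (4,1) = 84.
Using column 4: 49 + 19 + 14 + 109 + ? → (1,4) = 270 − 191 = 79.
Row 1 must total 270; the given cells sum to 261, so (1,2) = 9.
Using row 4: 84 + 44 + 29 + 14 + ? → (4,5) = 270 − 171 = 99.
From column 2, 270 − (9 + 104 + 44 + 39) gives (3,2) = 74.
Column 5 must total 270; the given cells sum to 266, so (3,5) = 4.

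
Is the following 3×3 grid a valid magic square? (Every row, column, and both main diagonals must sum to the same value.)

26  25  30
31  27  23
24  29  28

Row 1: 26 + 25 + 30 = 81.
Row 2: 31 + 27 + 23 = 81.
Row 3: 24 + 29 + 28 = 81.
Column 1: 26 + 31 + 24 = 81.
Column 2: 25 + 27 + 29 = 81.
Column 3: 30 + 23 + 28 = 81.
Main diagonal: 26 + 27 + 28 = 81.
Anti-diagonal: 30 + 27 + 24 = 81.
All lines sum to 81.

Yes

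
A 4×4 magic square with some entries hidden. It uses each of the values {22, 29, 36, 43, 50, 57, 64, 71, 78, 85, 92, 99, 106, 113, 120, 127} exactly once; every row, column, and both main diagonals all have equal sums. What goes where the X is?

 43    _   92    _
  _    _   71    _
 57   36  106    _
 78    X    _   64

The 16 entries sum to 1192, so each line sums to 1192/4 = 298.
From row 3, 298 − (57 + 36 + 106) gives (3,4) = 99.
Column 1 must total 298; the given cells sum to 178, so (2,1) = 120.
Column 3 must total 298; the given cells sum to 269, so (4,3) = 29.
Main diagonal needs 298; the known cells sum to 213, so (2,2) = 85.
Anti-diagonal must total 298; the given cells sum to 185, so (1,4) = 113.
The remaining cell in row 1 is (1,2) = 298 − 248 = 50.
Using row 2: 120 + 85 + 71 + ? → (2,4) = 298 − 276 = 22.
Row 4 must total 298; the given cells sum to 171, so (4,2) = 127.

127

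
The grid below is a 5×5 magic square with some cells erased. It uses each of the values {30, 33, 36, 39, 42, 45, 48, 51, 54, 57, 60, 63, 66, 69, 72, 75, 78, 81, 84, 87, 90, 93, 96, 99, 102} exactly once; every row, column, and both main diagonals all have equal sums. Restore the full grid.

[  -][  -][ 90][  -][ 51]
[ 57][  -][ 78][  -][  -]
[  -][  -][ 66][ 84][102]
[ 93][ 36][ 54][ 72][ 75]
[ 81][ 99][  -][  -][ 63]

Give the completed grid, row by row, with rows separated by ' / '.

69 87 90 33 51 / 57 60 78 96 39 / 30 48 66 84 102 / 93 36 54 72 75 / 81 99 42 45 63

The 25 entries sum to 1650, so each line sums to 1650/5 = 330.
The remaining cell in column 3 is (5,3) = 330 − 288 = 42.
The remaining cell in column 5 is (2,5) = 330 − 291 = 39.
Anti-diagonal must total 330; the given cells sum to 234, so (2,4) = 96.
Row 2: 57 + 78 + 96 + 39 + ? = 330, so (2,2) = 60.
Row 5: 81 + 99 + 42 + 63 + ? = 330, so (5,4) = 45.
The remaining cell in column 4 is (1,4) = 330 − 297 = 33.
Main diagonal must total 330; the given cells sum to 261, so (1,1) = 69.
From row 1, 330 − (69 + 90 + 33 + 51) gives (1,2) = 87.
The remaining cell in column 1 is (3,1) = 330 − 300 = 30.
Column 2 must total 330; the given cells sum to 282, so (3,2) = 48.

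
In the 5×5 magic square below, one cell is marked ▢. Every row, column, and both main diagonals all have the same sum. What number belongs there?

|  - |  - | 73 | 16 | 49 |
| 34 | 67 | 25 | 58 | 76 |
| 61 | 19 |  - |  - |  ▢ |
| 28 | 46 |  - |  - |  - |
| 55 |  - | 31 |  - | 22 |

Row 2 is complete and sums to 260; that is the magic constant.
Column 1 must total 260; the given cells sum to 178, so (1,1) = 82.
From anti-diagonal, 260 − (49 + 58 + 46 + 55) gives (3,3) = 52.
From row 1, 260 − (82 + 73 + 16 + 49) gives (1,2) = 40.
Column 2 needs 260; the known cells sum to 172, so (5,2) = 88.
The remaining cell in column 3 is (4,3) = 260 − 181 = 79.
Main diagonal must total 260; the given cells sum to 223, so (4,4) = 37.
Row 4: 28 + 46 + 79 + 37 + ? = 260, so (4,5) = 70.
Row 5 needs 260; the known cells sum to 196, so (5,4) = 64.
Column 4 needs 260; the known cells sum to 175, so (3,4) = 85.
Using column 5: 49 + 76 + 70 + 22 + ? → (3,5) = 260 − 217 = 43.

43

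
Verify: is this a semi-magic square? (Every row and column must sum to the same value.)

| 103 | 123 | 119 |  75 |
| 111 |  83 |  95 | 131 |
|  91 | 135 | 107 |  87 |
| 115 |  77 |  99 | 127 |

Row 1: 103 + 123 + 119 + 75 = 420.
Row 2: 111 + 83 + 95 + 131 = 420.
Row 3: 91 + 135 + 107 + 87 = 420.
Row 4: 115 + 77 + 99 + 127 = 418.
Column 1: 103 + 111 + 91 + 115 = 420.
Column 2: 123 + 83 + 135 + 77 = 418.
Column 3: 119 + 95 + 107 + 99 = 420.
Column 4: 75 + 131 + 87 + 127 = 420.

No — column 2 sums to 418 but column 1 sums to 420.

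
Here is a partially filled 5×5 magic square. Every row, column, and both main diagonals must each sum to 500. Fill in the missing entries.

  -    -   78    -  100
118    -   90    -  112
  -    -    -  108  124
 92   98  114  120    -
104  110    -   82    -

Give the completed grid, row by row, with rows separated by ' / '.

106 122 78 94 100 / 118 84 90 96 112 / 80 86 102 108 124 / 92 98 114 120 76 / 104 110 116 82 88

Using row 4: 92 + 98 + 114 + 120 + ? → (4,5) = 500 − 424 = 76.
Column 5 needs 500; the known cells sum to 412, so (5,5) = 88.
From row 5, 500 − (104 + 110 + 82 + 88) gives (5,3) = 116.
Column 3 needs 500; the known cells sum to 398, so (3,3) = 102.
Anti-diagonal must total 500; the given cells sum to 404, so (2,4) = 96.
The remaining cell in row 2 is (2,2) = 500 − 416 = 84.
From column 4, 500 − (96 + 108 + 120 + 82) gives (1,4) = 94.
Main diagonal needs 500; the known cells sum to 394, so (1,1) = 106.
Using row 1: 106 + 78 + 94 + 100 + ? → (1,2) = 500 − 378 = 122.
The remaining cell in column 1 is (3,1) = 500 − 420 = 80.
Column 2 must total 500; the given cells sum to 414, so (3,2) = 86.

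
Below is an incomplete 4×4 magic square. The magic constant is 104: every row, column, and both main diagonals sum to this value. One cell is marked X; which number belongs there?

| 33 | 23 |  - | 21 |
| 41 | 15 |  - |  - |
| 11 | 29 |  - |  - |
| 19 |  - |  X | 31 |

The remaining cell in row 1 is (1,3) = 104 − 77 = 27.
Column 2: 23 + 15 + 29 + ? = 104, so (4,2) = 37.
The remaining cell in main diagonal is (3,3) = 104 − 79 = 25.
From anti-diagonal, 104 − (21 + 29 + 19) gives (2,3) = 35.
Row 2: 41 + 15 + 35 + ? = 104, so (2,4) = 13.
Row 3: 11 + 29 + 25 + ? = 104, so (3,4) = 39.
From row 4, 104 − (19 + 37 + 31) gives (4,3) = 17.

17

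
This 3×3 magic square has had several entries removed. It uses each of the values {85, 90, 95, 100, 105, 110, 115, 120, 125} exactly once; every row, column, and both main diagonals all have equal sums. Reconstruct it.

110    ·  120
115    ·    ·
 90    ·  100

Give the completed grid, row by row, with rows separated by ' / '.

110 85 120 / 115 105 95 / 90 125 100

The 9 entries sum to 945, so each line sums to 945/3 = 315.
Row 1: 110 + 120 + ? = 315, so (1,2) = 85.
The remaining cell in row 3 is (3,2) = 315 − 190 = 125.
Column 2 needs 315; the known cells sum to 210, so (2,2) = 105.
From column 3, 315 − (120 + 100) gives (2,3) = 95.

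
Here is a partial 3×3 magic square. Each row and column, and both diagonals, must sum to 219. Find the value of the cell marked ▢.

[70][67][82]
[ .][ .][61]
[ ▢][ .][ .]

Column 3 needs 219; the known cells sum to 143, so (3,3) = 76.
Main diagonal needs 219; the known cells sum to 146, so (2,2) = 73.
The remaining cell in anti-diagonal is (3,1) = 219 − 155 = 64.

64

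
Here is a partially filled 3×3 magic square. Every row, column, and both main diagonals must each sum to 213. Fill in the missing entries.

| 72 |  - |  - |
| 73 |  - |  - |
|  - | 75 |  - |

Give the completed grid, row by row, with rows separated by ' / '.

The remaining cell in column 1 is (3,1) = 213 − 145 = 68.
Row 3 must total 213; the given cells sum to 143, so (3,3) = 70.
Using main diagonal: 72 + 70 + ? → (2,2) = 213 − 142 = 71.
Anti-diagonal needs 213; the known cells sum to 139, so (1,3) = 74.
From row 1, 213 − (72 + 74) gives (1,2) = 67.
From row 2, 213 − (73 + 71) gives (2,3) = 69.

72 67 74 / 73 71 69 / 68 75 70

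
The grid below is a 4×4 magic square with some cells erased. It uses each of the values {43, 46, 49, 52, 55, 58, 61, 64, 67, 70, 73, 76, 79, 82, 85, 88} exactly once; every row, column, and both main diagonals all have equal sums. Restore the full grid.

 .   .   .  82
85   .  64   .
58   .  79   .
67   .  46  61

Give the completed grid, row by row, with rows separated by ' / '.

The 16 entries sum to 1048, so each line sums to 1048/4 = 262.
Using row 4: 67 + 46 + 61 + ? → (4,2) = 262 − 174 = 88.
Column 1 must total 262; the given cells sum to 210, so (1,1) = 52.
The remaining cell in column 3 is (1,3) = 262 − 189 = 73.
Main diagonal must total 262; the given cells sum to 192, so (2,2) = 70.
Using anti-diagonal: 82 + 64 + 67 + ? → (3,2) = 262 − 213 = 49.
Using row 1: 52 + 73 + 82 + ? → (1,2) = 262 − 207 = 55.
Row 2 needs 262; the known cells sum to 219, so (2,4) = 43.
Row 3: 58 + 49 + 79 + ? = 262, so (3,4) = 76.

52 55 73 82 / 85 70 64 43 / 58 49 79 76 / 67 88 46 61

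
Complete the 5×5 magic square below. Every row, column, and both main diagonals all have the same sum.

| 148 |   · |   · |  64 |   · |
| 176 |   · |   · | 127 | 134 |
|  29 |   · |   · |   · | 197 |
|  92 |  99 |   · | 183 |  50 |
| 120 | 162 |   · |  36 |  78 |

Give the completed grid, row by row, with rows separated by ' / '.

148 190 57 64 106 / 176 43 85 127 134 / 29 71 113 155 197 / 92 99 141 183 50 / 120 162 169 36 78

Column 1 is already complete: 148 + 176 + 29 + 92 + 120 = 565, so that is the magic constant.
Row 4: 92 + 99 + 183 + 50 + ? = 565, so (4,3) = 141.
Row 5: 120 + 162 + 36 + 78 + ? = 565, so (5,3) = 169.
Column 4 needs 565; the known cells sum to 410, so (3,4) = 155.
Using column 5: 134 + 197 + 50 + 78 + ? → (1,5) = 565 − 459 = 106.
The remaining cell in anti-diagonal is (3,3) = 565 − 452 = 113.
Row 3: 29 + 113 + 155 + 197 + ? = 565, so (3,2) = 71.
The remaining cell in main diagonal is (2,2) = 565 − 522 = 43.
Row 2 needs 565; the known cells sum to 480, so (2,3) = 85.
Column 2 needs 565; the known cells sum to 375, so (1,2) = 190.
From column 3, 565 − (85 + 113 + 141 + 169) gives (1,3) = 57.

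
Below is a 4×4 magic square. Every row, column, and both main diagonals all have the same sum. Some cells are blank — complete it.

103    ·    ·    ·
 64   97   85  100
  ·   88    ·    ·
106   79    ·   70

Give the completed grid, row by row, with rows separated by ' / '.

103 82 94 67 / 64 97 85 100 / 73 88 76 109 / 106 79 91 70

Row 2 is already complete: 64 + 97 + 85 + 100 = 346, so that is the magic constant.
The remaining cell in row 4 is (4,3) = 346 − 255 = 91.
The remaining cell in column 1 is (3,1) = 346 − 273 = 73.
Using column 2: 97 + 88 + 79 + ? → (1,2) = 346 − 264 = 82.
Main diagonal needs 346; the known cells sum to 270, so (3,3) = 76.
Anti-diagonal: 85 + 88 + 106 + ? = 346, so (1,4) = 67.
The remaining cell in row 1 is (1,3) = 346 − 252 = 94.
Row 3 needs 346; the known cells sum to 237, so (3,4) = 109.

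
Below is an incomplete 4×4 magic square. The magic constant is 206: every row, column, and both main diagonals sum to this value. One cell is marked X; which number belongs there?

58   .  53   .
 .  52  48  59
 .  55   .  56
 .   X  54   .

Row 2 must total 206; the given cells sum to 159, so (2,1) = 47.
From column 3, 206 − (53 + 48 + 54) gives (3,3) = 51.
From main diagonal, 206 − (58 + 52 + 51) gives (4,4) = 45.
Using row 3: 55 + 51 + 56 + ? → (3,1) = 206 − 162 = 44.
Column 1 must total 206; the given cells sum to 149, so (4,1) = 57.
Column 4 needs 206; the known cells sum to 160, so (1,4) = 46.
The remaining cell in row 1 is (1,2) = 206 − 157 = 49.
Using row 4: 57 + 54 + 45 + ? → (4,2) = 206 − 156 = 50.

50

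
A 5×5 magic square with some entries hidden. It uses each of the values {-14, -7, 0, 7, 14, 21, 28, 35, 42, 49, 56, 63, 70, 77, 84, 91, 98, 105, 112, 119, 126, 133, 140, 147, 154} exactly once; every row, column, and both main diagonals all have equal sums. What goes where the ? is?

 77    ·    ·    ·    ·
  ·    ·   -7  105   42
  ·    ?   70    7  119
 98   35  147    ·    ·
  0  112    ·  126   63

The 25 entries sum to 1750, so each line sums to 1750/5 = 350.
Row 5 must total 350; the given cells sum to 301, so (5,3) = 49.
Column 3 needs 350; the known cells sum to 259, so (1,3) = 91.
Anti-diagonal: 105 + 70 + 35 + 0 + ? = 350, so (1,5) = 140.
Column 5 needs 350; the known cells sum to 364, so (4,5) = -14.
Row 4 needs 350; the known cells sum to 266, so (4,4) = 84.
From column 4, 350 − (105 + 7 + 84 + 126) gives (1,4) = 28.
Main diagonal: 77 + 70 + 84 + 63 + ? = 350, so (2,2) = 56.
Row 1 must total 350; the given cells sum to 336, so (1,2) = 14.
From row 2, 350 − (56 + (-7) + 105 + 42) gives (2,1) = 154.
Column 1: 77 + 154 + 98 + 0 + ? = 350, so (3,1) = 21.
Using column 2: 14 + 56 + 35 + 112 + ? → (3,2) = 350 − 217 = 133.

133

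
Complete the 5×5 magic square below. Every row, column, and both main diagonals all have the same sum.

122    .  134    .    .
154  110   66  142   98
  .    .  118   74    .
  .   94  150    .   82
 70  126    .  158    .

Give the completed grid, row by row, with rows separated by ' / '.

122 78 134 90 146 / 154 110 66 142 98 / 86 162 118 74 130 / 138 94 150 106 82 / 70 126 102 158 114

Row 2 is already complete: 154 + 110 + 66 + 142 + 98 = 570, so that is the magic constant.
Using column 3: 134 + 66 + 118 + 150 + ? → (5,3) = 570 − 468 = 102.
Anti-diagonal must total 570; the given cells sum to 424, so (1,5) = 146.
The remaining cell in row 5 is (5,5) = 570 − 456 = 114.
Using column 5: 146 + 98 + 82 + 114 + ? → (3,5) = 570 − 440 = 130.
Main diagonal must total 570; the given cells sum to 464, so (4,4) = 106.
Row 4 needs 570; the known cells sum to 432, so (4,1) = 138.
Using column 1: 122 + 154 + 138 + 70 + ? → (3,1) = 570 − 484 = 86.
Column 4 needs 570; the known cells sum to 480, so (1,4) = 90.
Row 1: 122 + 134 + 90 + 146 + ? = 570, so (1,2) = 78.
Using row 3: 86 + 118 + 74 + 130 + ? → (3,2) = 570 − 408 = 162.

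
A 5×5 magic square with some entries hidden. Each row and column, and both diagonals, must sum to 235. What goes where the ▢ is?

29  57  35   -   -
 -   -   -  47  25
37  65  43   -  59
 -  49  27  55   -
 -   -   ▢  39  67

61

From row 3, 235 − (37 + 65 + 43 + 59) gives (3,4) = 31.
Column 4: 47 + 31 + 55 + 39 + ? = 235, so (1,4) = 63.
Main diagonal: 29 + 43 + 55 + 67 + ? = 235, so (2,2) = 41.
Row 1 must total 235; the given cells sum to 184, so (1,5) = 51.
Column 2 must total 235; the given cells sum to 212, so (5,2) = 23.
Using column 5: 51 + 25 + 59 + 67 + ? → (4,5) = 235 − 202 = 33.
Anti-diagonal: 51 + 47 + 43 + 49 + ? = 235, so (5,1) = 45.
Row 4 must total 235; the given cells sum to 164, so (4,1) = 71.
Row 5: 45 + 23 + 39 + 67 + ? = 235, so (5,3) = 61.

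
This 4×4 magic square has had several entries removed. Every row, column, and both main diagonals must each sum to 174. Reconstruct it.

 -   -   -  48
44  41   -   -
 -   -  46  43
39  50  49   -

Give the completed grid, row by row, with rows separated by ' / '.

The remaining cell in row 4 is (4,4) = 174 − 138 = 36.
Using column 4: 48 + 43 + 36 + ? → (2,4) = 174 − 127 = 47.
Main diagonal must total 174; the given cells sum to 123, so (1,1) = 51.
Row 2: 44 + 41 + 47 + ? = 174, so (2,3) = 42.
Column 1 needs 174; the known cells sum to 134, so (3,1) = 40.
The remaining cell in column 3 is (1,3) = 174 − 137 = 37.
Using anti-diagonal: 48 + 42 + 39 + ? → (3,2) = 174 − 129 = 45.
Row 1 must total 174; the given cells sum to 136, so (1,2) = 38.

51 38 37 48 / 44 41 42 47 / 40 45 46 43 / 39 50 49 36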